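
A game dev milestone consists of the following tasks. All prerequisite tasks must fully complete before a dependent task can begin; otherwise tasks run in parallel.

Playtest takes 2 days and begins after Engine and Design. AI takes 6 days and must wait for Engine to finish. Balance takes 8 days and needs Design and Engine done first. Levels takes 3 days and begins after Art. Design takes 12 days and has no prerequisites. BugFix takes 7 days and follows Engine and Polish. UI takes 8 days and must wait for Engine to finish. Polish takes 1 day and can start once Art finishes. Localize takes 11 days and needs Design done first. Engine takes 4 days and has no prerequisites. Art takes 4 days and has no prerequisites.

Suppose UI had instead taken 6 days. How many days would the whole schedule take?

Baseline: Design→Localize = 12+11 = 23 → 23 days.
UI has 11 days of float (longest path through it is 12).
The critical path is still Design→Localize; finish is now 23 days.

23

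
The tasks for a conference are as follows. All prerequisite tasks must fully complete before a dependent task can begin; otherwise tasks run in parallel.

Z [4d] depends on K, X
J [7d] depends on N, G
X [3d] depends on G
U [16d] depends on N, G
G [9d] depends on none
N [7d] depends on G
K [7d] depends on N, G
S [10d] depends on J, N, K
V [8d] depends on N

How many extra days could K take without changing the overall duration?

0

G→N→J→S = 9+7+7+10 = 33 sets the makespan at 33 days.
The longest chain containing K totals 33 days.
Slack of K = 16 − 16 = 0 days.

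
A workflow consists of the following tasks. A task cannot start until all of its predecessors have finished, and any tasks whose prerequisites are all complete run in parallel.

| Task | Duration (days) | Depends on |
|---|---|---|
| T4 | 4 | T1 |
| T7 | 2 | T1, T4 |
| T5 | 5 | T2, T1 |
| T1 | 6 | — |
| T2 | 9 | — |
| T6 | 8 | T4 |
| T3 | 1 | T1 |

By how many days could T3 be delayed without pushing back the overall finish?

T1→T4→T6 = 6+4+8 = 18 sets the makespan at 18 days.
Longest path through T3: 7 days (earliest finish 7, latest finish 18).
Float = 18 − 7 = 11.

11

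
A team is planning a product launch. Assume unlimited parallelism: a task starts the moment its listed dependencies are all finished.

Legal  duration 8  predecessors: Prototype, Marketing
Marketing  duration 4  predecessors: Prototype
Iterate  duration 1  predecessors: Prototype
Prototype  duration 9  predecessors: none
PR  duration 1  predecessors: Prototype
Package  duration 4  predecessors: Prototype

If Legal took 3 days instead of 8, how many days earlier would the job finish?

The binding path is Prototype→Marketing→Legal = 9+4+8 = 21; finish at 21 days.
Legal lies on that path, so at 3 days the path becomes 16 days.
That remains the longest chain; total 16 days.
Change in finish: 16 − 21 = -5 days.

5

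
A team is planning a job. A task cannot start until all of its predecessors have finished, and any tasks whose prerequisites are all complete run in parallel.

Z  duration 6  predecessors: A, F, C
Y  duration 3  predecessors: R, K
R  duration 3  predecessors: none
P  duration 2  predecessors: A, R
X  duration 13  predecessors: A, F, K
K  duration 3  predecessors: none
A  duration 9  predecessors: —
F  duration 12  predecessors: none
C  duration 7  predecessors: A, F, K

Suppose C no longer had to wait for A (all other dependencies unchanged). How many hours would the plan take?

With the dependency in place, F→C→Z = 12+7+6 = 25 sets the finish at 25 hours.
Dropping A→C doesn't change C's earliest start (12); another predecessor still binds.
The longest chain is now F→C→Z = 12+7+6 = 25, so the plan takes 25 hours.

25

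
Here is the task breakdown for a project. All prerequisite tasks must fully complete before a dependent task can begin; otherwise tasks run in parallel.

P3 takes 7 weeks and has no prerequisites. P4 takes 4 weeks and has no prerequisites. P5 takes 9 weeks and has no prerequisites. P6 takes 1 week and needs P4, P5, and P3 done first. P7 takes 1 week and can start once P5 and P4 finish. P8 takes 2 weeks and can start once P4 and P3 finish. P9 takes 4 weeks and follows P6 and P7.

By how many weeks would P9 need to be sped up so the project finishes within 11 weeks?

3

Current finish: 14 weeks; target: 11.
P9 is on every critical path, so each week cut from P9 cuts the finish by one (this holds down to a finish of 11).
Need 14 − 11 = 3 weeks off P9 → P9 becomes 1 week, finish becomes 11.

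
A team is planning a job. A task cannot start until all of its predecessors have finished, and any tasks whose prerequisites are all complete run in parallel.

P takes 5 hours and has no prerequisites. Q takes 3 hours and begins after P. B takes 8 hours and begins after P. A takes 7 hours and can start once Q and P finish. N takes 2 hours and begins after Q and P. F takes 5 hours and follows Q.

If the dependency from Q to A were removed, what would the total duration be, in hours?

With the dependency in place, P→Q→A = 5+3+7 = 15 sets the finish at 15 hours.
Without Q→A, A's earliest start moves from 8 to 5.
New critical path: P→Q→F = 5+3+5 = 13 ⇒ 13 hours.

13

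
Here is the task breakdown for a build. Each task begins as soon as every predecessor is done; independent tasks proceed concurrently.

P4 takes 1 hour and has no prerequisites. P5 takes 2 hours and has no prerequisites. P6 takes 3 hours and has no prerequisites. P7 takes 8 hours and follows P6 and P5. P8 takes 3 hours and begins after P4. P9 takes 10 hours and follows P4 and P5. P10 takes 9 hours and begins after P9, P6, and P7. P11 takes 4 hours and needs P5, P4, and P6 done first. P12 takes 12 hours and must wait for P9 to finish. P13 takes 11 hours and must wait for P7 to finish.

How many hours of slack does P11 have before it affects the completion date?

17

P5→P9→P12 = 2+10+12 = 24 sets the makespan at 24 hours.
P11 finishes as early as 7 and must finish by 24.
So P11 can slip 24 − 7 = 17 hours.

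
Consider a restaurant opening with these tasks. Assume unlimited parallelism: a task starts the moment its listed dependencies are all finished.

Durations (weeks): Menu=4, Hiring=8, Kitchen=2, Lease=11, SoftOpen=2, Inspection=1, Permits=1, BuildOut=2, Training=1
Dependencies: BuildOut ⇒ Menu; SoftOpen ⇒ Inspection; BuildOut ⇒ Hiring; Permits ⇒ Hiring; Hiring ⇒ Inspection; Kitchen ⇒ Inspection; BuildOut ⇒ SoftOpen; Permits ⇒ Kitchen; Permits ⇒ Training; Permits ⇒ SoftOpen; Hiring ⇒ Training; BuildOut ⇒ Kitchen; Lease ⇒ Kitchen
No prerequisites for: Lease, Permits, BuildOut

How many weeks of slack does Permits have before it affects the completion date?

4

The longest chain is Lease→Kitchen→Inspection = 11+2+1 = 14; overall finish 14 weeks.
Longest path through Permits: 10 weeks (earliest finish 1, latest finish 5).
So Permits can slip 5 − 1 = 4 weeks.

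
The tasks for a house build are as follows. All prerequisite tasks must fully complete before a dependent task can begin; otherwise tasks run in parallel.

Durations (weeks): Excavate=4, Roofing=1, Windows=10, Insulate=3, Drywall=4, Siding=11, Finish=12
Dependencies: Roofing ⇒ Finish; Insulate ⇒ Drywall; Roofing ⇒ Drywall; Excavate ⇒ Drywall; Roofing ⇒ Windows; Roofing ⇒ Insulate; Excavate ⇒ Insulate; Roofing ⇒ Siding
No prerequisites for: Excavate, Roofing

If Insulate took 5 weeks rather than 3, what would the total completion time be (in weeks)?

13

Actual critical path: Roofing→Finish = 1+12 = 13 ⇒ 13 weeks.
Insulate has 2 weeks of float (longest path through it is 11).
The binding chain switches to Excavate→Insulate→Drywall = 4+5+4 = 13; finish 13 weeks.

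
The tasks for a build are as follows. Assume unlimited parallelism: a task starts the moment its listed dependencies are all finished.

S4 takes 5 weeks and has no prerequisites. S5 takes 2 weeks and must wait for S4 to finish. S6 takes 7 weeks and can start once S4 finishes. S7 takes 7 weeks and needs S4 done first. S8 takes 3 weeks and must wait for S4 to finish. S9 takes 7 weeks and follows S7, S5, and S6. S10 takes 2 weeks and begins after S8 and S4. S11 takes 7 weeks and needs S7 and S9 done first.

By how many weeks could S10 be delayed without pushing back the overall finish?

16

Critical path: S4→S6→S9→S11 = 5+7+7+7 = 26, so the finish is 26 weeks.
Longest path through S10: 10 weeks (earliest finish 10, latest finish 26).
Float = 26 − 10 = 16.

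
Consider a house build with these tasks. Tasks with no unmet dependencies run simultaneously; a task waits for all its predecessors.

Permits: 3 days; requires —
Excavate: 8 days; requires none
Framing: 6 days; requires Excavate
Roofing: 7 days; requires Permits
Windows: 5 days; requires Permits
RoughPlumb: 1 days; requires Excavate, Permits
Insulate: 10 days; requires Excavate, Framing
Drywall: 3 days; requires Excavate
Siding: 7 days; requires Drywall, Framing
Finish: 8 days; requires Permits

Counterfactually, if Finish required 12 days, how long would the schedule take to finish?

24

Baseline: Excavate→Framing→Insulate = 8+6+10 = 24 → 24 days.
Finish has 13 days of float (longest path through it is 11).
The critical path is still Excavate→Framing→Insulate; finish is now 24 days.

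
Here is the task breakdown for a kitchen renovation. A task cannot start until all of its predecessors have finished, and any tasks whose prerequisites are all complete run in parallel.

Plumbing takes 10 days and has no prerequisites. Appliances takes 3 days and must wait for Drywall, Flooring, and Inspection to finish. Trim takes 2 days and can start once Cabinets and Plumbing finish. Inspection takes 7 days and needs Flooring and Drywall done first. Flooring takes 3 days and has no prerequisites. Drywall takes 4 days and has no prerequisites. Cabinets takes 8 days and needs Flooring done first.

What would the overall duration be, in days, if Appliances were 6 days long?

As given, the longest chain is Drywall→Inspection→Appliances = 4+7+3 = 14, so the finish is 14 days.
Since Appliances is critical, the +3 change carries straight to that chain (now 17 days).
No other chain overtakes it, so the finish is 17 days.

17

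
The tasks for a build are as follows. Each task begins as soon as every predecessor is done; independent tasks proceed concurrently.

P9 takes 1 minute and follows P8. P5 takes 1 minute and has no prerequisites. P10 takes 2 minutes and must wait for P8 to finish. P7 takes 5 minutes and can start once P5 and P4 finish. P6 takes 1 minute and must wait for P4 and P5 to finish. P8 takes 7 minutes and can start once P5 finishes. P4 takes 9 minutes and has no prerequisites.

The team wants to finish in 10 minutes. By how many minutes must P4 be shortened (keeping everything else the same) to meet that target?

Current finish: 14 minutes; target: 10.
P4 is on every critical path, so each minute cut from P4 cuts the finish by one (this holds down to a finish of 10).
Need 14 − 10 = 4 minutes off P4 → P4 becomes 5 minutes, finish becomes 10.

4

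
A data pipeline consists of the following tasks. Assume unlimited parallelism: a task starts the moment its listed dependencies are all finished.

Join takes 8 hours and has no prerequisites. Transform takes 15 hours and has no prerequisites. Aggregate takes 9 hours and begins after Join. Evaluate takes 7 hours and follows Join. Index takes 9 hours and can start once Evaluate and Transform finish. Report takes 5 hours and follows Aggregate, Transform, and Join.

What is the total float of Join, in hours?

The longest chain is Join→Evaluate→Index = 8+7+9 = 24; overall finish 24 hours.
Join finishes as early as 8 and must finish by 8.
So Join can slip 8 − 8 = 0 hours.

0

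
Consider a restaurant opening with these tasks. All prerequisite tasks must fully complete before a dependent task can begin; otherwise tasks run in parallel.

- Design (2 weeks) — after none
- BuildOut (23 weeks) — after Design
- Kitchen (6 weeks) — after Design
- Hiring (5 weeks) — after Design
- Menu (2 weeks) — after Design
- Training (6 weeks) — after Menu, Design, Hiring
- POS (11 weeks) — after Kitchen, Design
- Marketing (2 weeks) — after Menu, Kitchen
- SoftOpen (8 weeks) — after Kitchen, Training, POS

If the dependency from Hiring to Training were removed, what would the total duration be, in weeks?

With the dependency in place, Design→Kitchen→POS→SoftOpen = 2+6+11+8 = 27 sets the finish at 27 weeks.
Without Hiring→Training, Training's earliest start moves from 7 to 4.
The longest chain is now Design→Kitchen→POS→SoftOpen = 2+6+11+8 = 27, so the schedule takes 27 weeks.

27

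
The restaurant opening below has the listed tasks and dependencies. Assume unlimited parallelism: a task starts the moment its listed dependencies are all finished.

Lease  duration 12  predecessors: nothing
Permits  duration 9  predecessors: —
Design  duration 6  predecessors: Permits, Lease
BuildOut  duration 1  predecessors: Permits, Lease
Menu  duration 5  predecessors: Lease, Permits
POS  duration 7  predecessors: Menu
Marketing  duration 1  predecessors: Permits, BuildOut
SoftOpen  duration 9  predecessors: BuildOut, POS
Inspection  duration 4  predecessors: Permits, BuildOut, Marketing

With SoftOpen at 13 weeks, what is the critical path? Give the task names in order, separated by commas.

Lease, Menu, POS, SoftOpen

The binding path is Lease→Menu→POS→SoftOpen = 12+5+7+9 = 33; finish at 33 weeks.
SoftOpen lies on that path, so at 13 weeks the path becomes 37 weeks.
That remains the longest chain; total 37 weeks.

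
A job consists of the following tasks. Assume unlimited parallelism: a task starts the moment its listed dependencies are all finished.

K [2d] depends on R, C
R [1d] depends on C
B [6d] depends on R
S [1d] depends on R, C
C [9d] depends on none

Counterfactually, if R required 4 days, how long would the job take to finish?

The binding path is C→R→B = 9+1+6 = 16; finish at 16 days.
R is on the critical path; changing it to 4 makes that path 19 days.
No other chain overtakes it, so the finish is 19 days.

19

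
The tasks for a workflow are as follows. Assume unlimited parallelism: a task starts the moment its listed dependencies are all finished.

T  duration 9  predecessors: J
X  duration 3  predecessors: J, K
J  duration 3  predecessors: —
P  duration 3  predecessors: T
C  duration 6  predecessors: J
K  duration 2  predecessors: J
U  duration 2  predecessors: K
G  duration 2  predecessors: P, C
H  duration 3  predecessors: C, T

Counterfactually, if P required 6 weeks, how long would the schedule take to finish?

Critical path before the change: J→T→P→G = 3+9+3+2 = 17 giving 17 weeks.
P is on the critical path; changing it to 6 makes that path 20 weeks.
That remains the longest chain; total 20 weeks.

20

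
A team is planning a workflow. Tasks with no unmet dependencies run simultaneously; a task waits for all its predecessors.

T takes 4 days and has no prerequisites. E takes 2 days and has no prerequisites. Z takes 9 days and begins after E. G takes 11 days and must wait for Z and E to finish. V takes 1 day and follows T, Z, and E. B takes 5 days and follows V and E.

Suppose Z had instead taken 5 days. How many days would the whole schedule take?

As given, the longest chain is E→Z→G = 2+9+11 = 22, so the finish is 22 days.
Since Z is critical, the -4 change carries straight to that chain (now 18 days).
No other chain overtakes it, so the finish is 18 days.

18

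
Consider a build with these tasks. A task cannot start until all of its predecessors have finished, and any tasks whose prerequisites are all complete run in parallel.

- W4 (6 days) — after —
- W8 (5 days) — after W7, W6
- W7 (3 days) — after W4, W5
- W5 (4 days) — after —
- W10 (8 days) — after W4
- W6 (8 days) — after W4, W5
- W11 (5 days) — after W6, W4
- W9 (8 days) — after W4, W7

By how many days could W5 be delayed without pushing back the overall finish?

2

Critical path: W4→W6→W8 = 6+8+5 = 19, so the finish is 19 days.
W5 finishes as early as 4 and must finish by 6.
So W5 can slip 6 − 4 = 2 days.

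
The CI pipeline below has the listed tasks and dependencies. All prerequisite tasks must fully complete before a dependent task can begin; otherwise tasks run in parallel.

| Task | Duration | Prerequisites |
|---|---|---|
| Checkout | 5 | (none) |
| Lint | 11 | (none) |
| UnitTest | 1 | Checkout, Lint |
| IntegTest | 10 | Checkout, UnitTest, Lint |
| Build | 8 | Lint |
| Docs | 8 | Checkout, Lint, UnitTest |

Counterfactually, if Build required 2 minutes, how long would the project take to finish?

22

Actual critical path: Lint→UnitTest→IntegTest = 11+1+10 = 22 ⇒ 22 minutes.
Build is off the critical path — its longest chain is 19 minutes, giving 3 of slack.
That remains the longest chain; total 22 minutes.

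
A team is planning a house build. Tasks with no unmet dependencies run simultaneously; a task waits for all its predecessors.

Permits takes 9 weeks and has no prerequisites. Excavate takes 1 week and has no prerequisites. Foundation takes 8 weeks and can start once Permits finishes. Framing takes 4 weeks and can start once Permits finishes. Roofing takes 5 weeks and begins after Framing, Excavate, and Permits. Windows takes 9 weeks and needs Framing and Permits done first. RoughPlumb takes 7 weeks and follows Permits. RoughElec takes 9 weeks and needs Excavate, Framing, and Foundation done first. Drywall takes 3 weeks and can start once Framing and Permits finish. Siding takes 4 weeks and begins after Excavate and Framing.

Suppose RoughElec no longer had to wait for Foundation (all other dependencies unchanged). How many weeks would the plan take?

Original critical path: Permits→Foundation→RoughElec = 9+8+9 = 26 ⇒ 26 weeks.
Without Foundation→RoughElec, RoughElec's earliest start moves from 17 to 13.
New critical path: Permits→Framing→Windows = 9+4+9 = 22 ⇒ 22 weeks.

22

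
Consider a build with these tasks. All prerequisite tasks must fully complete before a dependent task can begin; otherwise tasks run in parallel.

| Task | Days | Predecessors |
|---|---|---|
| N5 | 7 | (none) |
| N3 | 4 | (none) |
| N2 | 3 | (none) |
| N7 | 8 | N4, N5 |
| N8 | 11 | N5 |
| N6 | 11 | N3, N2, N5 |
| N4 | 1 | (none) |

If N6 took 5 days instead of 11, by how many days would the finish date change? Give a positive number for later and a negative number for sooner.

Critical path before the change: N5→N6 = 7+11 = 18 giving 18 days.
N6 is on the critical path; changing it to 5 makes that path 12 days.
New critical path: N5→N8 = 7+11 = 18 ⇒ 18 days.
Change in finish: 18 − 18 = +0 days.

0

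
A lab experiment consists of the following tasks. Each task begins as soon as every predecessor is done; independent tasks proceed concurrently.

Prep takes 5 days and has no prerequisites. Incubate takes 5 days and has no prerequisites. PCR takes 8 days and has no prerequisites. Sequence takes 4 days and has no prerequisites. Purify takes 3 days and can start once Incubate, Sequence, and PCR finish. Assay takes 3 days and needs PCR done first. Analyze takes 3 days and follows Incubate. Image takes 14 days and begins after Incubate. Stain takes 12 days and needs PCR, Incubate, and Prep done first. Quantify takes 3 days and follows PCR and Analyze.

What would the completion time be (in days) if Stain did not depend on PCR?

Original critical path: PCR→Stain = 8+12 = 20 ⇒ 20 days.
Without PCR→Stain, Stain's earliest start moves from 8 to 5.
New critical path: Incubate→Image = 5+14 = 19 ⇒ 19 days.

19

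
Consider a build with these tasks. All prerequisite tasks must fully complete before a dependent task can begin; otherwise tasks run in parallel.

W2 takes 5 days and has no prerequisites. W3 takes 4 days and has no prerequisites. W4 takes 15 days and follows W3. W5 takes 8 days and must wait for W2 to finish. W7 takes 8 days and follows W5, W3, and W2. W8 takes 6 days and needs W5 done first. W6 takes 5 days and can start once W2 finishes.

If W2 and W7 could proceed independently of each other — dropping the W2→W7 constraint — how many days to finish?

Before: longest chain W2→W5→W7 = 5+8+8 = 21, finish 21.
Dropping W2→W7 doesn't change W7's earliest start (13); another predecessor still binds.
The longest chain is now W2→W5→W7 = 5+8+8 = 21, so the project takes 21 days.

21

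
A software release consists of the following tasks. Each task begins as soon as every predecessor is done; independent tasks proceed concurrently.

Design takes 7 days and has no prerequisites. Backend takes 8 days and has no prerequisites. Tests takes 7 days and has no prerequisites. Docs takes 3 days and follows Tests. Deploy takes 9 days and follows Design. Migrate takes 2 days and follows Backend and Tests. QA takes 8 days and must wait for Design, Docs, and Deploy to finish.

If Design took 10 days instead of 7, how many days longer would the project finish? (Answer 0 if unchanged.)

3

As given, the longest chain is Design→Deploy→QA = 7+9+8 = 24, so the finish is 24 days.
Since Design is critical, the +3 change carries straight to that chain (now 27 days).
No other chain overtakes it, so the finish is 27 days.
Change in finish: 27 − 24 = +3 days.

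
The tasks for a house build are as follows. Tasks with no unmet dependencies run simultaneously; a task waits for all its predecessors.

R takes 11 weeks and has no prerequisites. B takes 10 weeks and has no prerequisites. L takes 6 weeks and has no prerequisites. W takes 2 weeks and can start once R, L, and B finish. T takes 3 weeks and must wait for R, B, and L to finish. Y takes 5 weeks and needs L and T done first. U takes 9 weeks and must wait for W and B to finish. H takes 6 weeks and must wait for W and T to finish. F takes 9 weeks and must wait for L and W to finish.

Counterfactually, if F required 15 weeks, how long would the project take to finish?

28

Baseline: R→W→F = 11+2+9 = 22 → 22 weeks.
F is on the critical path; changing it to 15 makes that path 28 weeks.
The critical path is still R→W→F; finish is now 28 weeks.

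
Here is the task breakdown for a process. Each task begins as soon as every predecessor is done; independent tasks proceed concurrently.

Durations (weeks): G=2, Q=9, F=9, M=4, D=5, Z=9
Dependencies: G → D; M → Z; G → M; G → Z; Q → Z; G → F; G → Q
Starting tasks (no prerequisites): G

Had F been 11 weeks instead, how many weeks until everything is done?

Baseline: G→Q→Z = 2+9+9 = 20 → 20 weeks.
F is off the critical path — its longest chain is 11 weeks, giving 9 of slack.
That remains the longest chain; total 20 weeks.

20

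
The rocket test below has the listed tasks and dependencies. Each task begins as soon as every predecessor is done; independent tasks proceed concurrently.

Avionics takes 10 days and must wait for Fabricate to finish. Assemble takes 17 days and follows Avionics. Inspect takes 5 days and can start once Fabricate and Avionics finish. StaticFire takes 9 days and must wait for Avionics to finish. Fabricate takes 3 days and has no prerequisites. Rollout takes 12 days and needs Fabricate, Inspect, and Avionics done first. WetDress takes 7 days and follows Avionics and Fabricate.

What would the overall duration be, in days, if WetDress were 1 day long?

30

As given, the longest chain is Fabricate→Avionics→Assemble = 3+10+17 = 30, so the finish is 30 days.
WetDress has 10 days of float (longest path through it is 20).
The critical path is still Fabricate→Avionics→Assemble; finish is now 30 days.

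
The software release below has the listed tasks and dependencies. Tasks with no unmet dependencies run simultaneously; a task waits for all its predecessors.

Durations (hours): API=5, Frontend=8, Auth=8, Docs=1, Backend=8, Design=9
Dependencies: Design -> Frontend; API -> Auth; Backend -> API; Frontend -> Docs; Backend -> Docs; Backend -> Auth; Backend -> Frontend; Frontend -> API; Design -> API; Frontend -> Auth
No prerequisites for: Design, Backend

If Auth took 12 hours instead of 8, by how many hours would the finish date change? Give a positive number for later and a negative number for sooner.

The binding path is Design→Frontend→API→Auth = 9+8+5+8 = 30; finish at 30 hours.
Since Auth is critical, the +4 change carries straight to that chain (now 34 hours).
That remains the longest chain; total 34 hours.
Change in finish: 34 − 30 = +4 hours.

4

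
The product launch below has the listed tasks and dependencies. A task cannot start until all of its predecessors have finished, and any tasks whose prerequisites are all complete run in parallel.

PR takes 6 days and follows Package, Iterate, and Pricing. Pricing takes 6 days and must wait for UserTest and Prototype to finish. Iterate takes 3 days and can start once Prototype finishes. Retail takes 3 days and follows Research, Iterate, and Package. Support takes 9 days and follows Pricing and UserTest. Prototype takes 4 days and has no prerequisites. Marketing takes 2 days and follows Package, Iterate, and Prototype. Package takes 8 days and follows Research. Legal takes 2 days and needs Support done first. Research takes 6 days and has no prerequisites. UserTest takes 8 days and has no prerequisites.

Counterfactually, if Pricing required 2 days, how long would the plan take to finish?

21

Actual critical path: UserTest→Pricing→Support→Legal = 8+6+9+2 = 25 ⇒ 25 days.
Since Pricing is critical, the -4 change carries straight to that chain (now 21 days).
No other chain overtakes it, so the finish is 21 days.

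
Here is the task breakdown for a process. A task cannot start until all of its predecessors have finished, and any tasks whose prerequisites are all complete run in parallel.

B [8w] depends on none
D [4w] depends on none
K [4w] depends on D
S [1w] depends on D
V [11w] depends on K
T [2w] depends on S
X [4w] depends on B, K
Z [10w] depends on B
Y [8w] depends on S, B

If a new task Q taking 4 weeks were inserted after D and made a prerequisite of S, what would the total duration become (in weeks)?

Originally the plan takes 19 weeks.
With Q inserted, S now waits for max(D, Q).
New critical path: D→K→V = 4+4+11 = 19 ⇒ 19 weeks.

19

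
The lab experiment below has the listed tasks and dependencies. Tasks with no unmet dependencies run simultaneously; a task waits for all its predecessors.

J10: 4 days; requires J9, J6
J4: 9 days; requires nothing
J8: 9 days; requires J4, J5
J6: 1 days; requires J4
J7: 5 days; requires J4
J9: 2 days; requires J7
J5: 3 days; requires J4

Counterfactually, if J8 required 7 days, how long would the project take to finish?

20

Critical path before the change: J4→J5→J8 = 9+3+9 = 21 giving 21 days.
Since J8 is critical, the -2 change carries straight to that chain (now 19 days).
New critical path: J4→J7→J9→J10 = 9+5+2+4 = 20 ⇒ 20 days.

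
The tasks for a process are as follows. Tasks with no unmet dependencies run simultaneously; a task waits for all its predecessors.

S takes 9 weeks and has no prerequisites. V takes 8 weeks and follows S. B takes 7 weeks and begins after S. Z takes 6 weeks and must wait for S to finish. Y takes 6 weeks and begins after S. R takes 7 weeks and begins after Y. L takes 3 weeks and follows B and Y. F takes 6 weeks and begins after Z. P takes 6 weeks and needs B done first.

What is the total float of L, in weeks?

3

The longest chain is S→B→P = 9+7+6 = 22; overall finish 22 weeks.
The longest chain containing L totals 19 weeks.
Float = 22 − 19 = 3.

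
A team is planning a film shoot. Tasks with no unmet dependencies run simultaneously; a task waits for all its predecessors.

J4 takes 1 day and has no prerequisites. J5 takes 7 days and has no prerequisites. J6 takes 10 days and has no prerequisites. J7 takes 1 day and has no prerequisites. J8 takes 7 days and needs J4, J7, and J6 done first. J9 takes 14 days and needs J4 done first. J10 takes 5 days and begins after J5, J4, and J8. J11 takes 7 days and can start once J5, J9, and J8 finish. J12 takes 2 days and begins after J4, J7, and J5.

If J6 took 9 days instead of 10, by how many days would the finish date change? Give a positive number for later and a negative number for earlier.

-1

The binding path is J6→J8→J11 = 10+7+7 = 24; finish at 24 days.
J6 lies on that path, so at 9 days the path becomes 23 days.
That remains the longest chain; total 23 days.
Change in finish: 23 − 24 = -1 days.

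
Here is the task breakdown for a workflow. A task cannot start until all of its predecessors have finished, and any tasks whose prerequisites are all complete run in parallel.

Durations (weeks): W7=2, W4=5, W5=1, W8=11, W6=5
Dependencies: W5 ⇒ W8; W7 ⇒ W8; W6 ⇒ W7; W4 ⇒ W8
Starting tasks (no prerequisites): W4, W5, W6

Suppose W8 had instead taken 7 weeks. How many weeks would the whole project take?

14

Baseline: W6→W7→W8 = 5+2+11 = 18 → 18 weeks.
W8 lies on that path, so at 7 weeks the path becomes 14 weeks.
No other chain overtakes it, so the finish is 14 weeks.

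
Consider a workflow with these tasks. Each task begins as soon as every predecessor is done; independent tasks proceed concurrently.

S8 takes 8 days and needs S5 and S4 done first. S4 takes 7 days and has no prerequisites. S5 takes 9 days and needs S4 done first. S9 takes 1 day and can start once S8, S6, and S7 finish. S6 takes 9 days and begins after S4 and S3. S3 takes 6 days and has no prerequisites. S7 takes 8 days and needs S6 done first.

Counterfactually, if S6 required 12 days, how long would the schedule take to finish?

Actual critical path: S4→S6→S7→S9 = 7+9+8+1 = 25 ⇒ 25 days.
Since S6 is critical, the +3 change carries straight to that chain (now 28 days).
No other chain overtakes it, so the finish is 28 days.

28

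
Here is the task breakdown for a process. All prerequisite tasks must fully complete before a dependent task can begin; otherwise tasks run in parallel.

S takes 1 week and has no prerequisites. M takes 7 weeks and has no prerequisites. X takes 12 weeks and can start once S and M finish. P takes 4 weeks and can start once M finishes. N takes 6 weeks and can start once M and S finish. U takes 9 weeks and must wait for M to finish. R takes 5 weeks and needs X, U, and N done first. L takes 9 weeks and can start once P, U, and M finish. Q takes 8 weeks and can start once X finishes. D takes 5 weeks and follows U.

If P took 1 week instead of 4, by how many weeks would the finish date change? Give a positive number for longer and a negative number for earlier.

Baseline: M→X→Q = 7+12+8 = 27 → 27 weeks.
The longest path through P is only 20 weeks, so P has float 7.
No other chain overtakes it, so the finish is 27 weeks.
Change in finish: 27 − 27 = +0 weeks.

0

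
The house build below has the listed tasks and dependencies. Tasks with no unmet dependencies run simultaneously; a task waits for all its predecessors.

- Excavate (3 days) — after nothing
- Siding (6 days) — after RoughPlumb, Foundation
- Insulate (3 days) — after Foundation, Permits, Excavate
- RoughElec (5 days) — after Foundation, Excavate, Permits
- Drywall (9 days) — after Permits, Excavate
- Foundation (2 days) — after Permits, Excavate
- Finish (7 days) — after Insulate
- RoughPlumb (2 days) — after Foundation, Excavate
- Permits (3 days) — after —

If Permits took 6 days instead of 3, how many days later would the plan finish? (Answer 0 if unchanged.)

As given, the longest chain is Permits→Foundation→Insulate→Finish = 3+2+3+7 = 15, so the finish is 15 days.
Permits is on the critical path; changing it to 6 makes that path 18 days.
The critical path is still Permits→Foundation→Insulate→Finish; finish is now 18 days.
Change in finish: 18 − 15 = +3 days.

3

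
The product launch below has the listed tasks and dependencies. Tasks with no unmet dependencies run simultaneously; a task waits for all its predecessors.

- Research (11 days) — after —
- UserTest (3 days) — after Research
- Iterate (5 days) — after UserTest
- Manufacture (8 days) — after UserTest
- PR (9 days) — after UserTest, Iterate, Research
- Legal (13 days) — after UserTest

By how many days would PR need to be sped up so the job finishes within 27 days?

1

Current finish: 28 days; target: 27.
PR is on every critical path, so each day cut from PR cuts the finish by one (this holds down to a finish of 27).
Need 28 − 27 = 1 day off PR → PR becomes 8 days, finish becomes 27.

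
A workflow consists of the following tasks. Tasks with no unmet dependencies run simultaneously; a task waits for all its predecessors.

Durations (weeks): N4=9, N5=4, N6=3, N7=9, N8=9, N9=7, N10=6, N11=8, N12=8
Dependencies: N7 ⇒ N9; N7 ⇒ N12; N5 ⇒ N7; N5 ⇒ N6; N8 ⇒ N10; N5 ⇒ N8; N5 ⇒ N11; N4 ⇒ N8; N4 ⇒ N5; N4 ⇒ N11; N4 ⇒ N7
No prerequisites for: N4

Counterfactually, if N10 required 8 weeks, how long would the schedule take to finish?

Baseline: N4→N5→N7→N12 = 9+4+9+8 = 30 → 30 weeks.
The longest path through N10 is only 28 weeks, so N10 has float 2.
No other chain overtakes it, so the finish is 30 weeks.

30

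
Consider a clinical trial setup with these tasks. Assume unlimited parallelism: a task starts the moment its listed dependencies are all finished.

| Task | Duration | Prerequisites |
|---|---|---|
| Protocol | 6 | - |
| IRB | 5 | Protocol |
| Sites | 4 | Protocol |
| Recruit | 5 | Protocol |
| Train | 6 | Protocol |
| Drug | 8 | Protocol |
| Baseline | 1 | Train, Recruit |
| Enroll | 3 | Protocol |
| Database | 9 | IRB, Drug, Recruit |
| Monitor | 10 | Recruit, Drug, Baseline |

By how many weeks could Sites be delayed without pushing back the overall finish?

Protocol→Drug→Monitor = 6+8+10 = 24 sets the makespan at 24 weeks.
Longest path through Sites: 10 weeks (earliest finish 10, latest finish 24).
Slack of Sites = 20 − 6 = 14 weeks.

14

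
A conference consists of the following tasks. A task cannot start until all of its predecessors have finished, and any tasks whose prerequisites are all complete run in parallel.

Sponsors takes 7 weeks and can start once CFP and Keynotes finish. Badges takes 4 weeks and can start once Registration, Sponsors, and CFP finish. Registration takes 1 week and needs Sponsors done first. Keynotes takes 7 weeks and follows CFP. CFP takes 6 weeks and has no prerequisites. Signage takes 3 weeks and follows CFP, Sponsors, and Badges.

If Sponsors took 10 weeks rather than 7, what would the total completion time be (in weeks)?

31

Baseline: CFP→Keynotes→Sponsors→Registration→Badges→Signage = 6+7+7+1+4+3 = 28 → 28 weeks.
Sponsors is on the critical path; changing it to 10 makes that path 31 weeks.
No other chain overtakes it, so the finish is 31 weeks.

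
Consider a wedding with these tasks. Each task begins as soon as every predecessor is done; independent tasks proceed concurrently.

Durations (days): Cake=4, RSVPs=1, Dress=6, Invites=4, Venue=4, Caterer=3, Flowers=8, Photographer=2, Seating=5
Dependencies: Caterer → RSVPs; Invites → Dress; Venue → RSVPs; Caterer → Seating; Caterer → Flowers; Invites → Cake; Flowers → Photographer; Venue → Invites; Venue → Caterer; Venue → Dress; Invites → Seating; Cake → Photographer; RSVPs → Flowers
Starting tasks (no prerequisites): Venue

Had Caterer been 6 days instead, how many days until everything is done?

21

The binding path is Venue→Caterer→RSVPs→Flowers→Photographer = 4+3+1+8+2 = 18; finish at 18 days.
Caterer is on the critical path; changing it to 6 makes that path 21 days.
The critical path is still Venue→Caterer→RSVPs→Flowers→Photographer; finish is now 21 days.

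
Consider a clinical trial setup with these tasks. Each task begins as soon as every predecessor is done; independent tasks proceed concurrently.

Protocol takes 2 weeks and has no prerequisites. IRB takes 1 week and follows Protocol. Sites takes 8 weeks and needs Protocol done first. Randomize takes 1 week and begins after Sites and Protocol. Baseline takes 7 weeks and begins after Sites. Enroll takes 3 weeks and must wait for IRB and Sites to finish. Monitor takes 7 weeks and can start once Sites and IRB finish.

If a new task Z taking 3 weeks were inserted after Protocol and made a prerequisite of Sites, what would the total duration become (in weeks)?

20

Originally the schedule takes 17 weeks.
With Z inserted, Sites now waits for max(Protocol, Z).
New critical path: Protocol→Z→Sites→Baseline = 2+3+8+7 = 20 ⇒ 20 weeks.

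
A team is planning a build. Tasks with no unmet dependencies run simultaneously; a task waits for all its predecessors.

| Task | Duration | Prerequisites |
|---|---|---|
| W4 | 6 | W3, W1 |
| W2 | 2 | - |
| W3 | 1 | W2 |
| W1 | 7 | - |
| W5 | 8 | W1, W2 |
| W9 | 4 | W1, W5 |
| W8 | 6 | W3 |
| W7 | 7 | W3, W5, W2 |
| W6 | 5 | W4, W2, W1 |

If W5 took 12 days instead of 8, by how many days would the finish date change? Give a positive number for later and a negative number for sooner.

Critical path before the change: W1→W5→W7 = 7+8+7 = 22 giving 22 days.
Since W5 is critical, the +4 change carries straight to that chain (now 26 days).
The critical path is still W1→W5→W7; finish is now 26 days.
Change in finish: 26 − 22 = +4 days.

4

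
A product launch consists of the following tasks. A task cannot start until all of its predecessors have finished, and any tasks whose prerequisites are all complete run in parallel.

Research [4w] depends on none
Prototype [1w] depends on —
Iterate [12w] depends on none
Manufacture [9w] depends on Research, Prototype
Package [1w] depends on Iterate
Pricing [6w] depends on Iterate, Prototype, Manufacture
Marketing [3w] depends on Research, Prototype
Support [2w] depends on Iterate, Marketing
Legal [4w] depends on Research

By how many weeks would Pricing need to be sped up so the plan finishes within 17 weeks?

Current finish: 19 weeks; target: 17.
Pricing is on every critical path, so each week cut from Pricing cuts the finish by one (this holds down to a finish of 14).
Need 19 − 17 = 2 weeks off Pricing → Pricing becomes 4 weeks, finish becomes 17.

2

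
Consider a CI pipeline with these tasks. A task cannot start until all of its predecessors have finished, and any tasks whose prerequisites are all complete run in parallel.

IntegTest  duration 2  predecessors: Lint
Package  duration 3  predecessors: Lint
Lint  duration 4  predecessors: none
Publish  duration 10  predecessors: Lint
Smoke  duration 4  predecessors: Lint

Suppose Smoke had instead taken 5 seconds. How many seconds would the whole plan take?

14

Critical path before the change: Lint→Publish = 4+10 = 14 giving 14 seconds.
Smoke is off the critical path — its longest chain is 8 seconds, giving 6 of slack.
No other chain overtakes it, so the finish is 14 seconds.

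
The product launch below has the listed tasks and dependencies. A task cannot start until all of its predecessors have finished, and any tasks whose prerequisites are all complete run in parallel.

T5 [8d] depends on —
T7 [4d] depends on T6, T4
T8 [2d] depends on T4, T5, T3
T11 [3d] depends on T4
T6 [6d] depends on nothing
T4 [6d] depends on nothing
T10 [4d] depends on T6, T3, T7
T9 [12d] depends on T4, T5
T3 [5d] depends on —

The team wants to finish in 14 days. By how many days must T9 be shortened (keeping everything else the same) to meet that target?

Current finish: 20 days; target: 14.
T9 is on every critical path, so each day cut from T9 cuts the finish by one (this holds down to a finish of 14).
Need 20 − 14 = 6 days off T9 → T9 becomes 6 days, finish becomes 14.

6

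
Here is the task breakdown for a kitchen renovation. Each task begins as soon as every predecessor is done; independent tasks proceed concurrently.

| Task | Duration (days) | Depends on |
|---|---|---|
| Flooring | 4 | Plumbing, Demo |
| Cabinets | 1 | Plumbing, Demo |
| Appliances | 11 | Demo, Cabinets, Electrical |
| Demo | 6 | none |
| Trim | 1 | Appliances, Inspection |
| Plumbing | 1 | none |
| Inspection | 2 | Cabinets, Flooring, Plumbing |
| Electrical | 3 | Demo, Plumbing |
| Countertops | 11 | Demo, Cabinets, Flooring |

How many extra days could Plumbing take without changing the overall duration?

Demo→Electrical→Appliances→Trim = 6+3+11+1 = 21 sets the makespan at 21 days.
The longest chain containing Plumbing totals 16 days.
Float = 21 − 16 = 5.

5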